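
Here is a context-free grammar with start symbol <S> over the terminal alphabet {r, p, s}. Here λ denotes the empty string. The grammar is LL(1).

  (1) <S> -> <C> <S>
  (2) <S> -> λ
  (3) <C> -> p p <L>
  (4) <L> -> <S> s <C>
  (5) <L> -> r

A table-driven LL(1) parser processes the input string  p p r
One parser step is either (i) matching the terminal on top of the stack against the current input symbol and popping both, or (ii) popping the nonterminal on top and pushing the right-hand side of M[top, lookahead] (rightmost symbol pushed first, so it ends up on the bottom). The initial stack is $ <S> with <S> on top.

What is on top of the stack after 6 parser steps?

<S>

step 1: stack=$ <S>  input=p p r $  — expand <S> -> <C> <S>
step 2: stack=$ <S> <C>  input=p p r $  — expand <C> -> p p <L>
step 3: stack=$ <S> <L> p p  input=p p r $  — match p
step 4: stack=$ <S> <L> p  input=p r $  — match p
step 5: stack=$ <S> <L>  input=r $  — expand <L> -> r
step 6: stack=$ <S> r  input=r $  — match r
Stack after step 6: $ <S> (top = <S>).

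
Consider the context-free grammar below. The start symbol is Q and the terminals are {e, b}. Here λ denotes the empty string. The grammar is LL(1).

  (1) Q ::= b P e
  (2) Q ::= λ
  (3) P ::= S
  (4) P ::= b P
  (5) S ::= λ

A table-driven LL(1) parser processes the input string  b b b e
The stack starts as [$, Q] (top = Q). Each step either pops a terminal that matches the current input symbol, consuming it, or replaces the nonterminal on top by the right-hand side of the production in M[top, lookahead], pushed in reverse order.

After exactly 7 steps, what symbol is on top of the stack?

S

     Stack    Input      Action
  1  $ Q      b b b e $  expand Q ::= b P e
  2  $ e P b  b b b e $  match b
  3  $ e P    b b e $    expand P ::= b P
  4  $ e P b  b b e $    match b
  5  $ e P    b e $      expand P ::= b P
  6  $ e P b  b e $      match b
  7  $ e P    e $        expand P ::= S
Stack after step 7: $ e S (top = S).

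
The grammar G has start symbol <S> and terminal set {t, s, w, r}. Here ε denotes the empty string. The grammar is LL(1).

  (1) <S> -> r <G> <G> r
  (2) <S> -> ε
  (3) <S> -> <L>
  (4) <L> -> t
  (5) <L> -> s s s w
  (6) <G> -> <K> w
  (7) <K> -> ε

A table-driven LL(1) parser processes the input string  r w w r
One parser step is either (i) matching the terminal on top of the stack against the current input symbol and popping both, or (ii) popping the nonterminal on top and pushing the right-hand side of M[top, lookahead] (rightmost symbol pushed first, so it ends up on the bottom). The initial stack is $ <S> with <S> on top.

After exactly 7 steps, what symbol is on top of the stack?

w

step 1: stack=$ <S>  input=r w w r $  — expand <S> -> r <G> <G> r
step 2: stack=$ r <G> <G> r  input=r w w r $  — match r
step 3: stack=$ r <G> <G>  input=w w r $  — expand <G> -> <K> w
step 4: stack=$ r <G> w <K>  input=w w r $  — expand <K> -> ε
step 5: stack=$ r <G> w  input=w w r $  — match w
step 6: stack=$ r <G>  input=w r $  — expand <G> -> <K> w
step 7: stack=$ r w <K>  input=w r $  — expand <K> -> ε
Stack after step 7: $ r w (top = w).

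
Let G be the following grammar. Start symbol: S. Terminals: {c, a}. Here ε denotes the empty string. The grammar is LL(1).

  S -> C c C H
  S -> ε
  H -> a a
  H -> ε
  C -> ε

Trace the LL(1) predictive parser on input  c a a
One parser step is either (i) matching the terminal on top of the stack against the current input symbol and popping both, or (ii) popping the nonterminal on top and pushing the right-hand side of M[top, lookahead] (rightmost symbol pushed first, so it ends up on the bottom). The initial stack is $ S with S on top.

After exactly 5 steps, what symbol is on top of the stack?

a

     Stack      Input    Action
  1  $ S        c a a $  expand S -> C c C H
  2  $ H C c C  c a a $  expand C -> ε
  3  $ H C c    c a a $  match c
  4  $ H C      a a $    expand C -> ε
  5  $ H        a a $    expand H -> a a
Stack after step 5: $ a a (top = a).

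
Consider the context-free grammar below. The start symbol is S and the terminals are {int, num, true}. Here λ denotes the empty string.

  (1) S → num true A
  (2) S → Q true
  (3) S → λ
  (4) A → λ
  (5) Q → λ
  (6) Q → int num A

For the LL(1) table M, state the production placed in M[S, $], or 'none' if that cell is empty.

FIRST(A) = {λ}
FIRST(Q) = {λ, int}
FIRST(S) = {λ, int, num, true}  (via Q true)
FOLLOW(S) includes $ since S is the start symbol.
FOLLOW(S): S appears on no right-hand side. Thus FOLLOW(S) = {$}.
For S → num true A: FIRST(num true A) = {num}, so it goes in M[S, t] for t ∈ {num}.
For S → Q true: FIRST(Q true) = {int, true}, so it goes in M[S, t] for t ∈ {int, true}.
For S → λ: FIRST(λ) = {λ}, so it goes in M[S, t] for t ∈ {}; since λ ∈ FIRST, also for every t ∈ FOLLOW(S) = {$}.

S → λ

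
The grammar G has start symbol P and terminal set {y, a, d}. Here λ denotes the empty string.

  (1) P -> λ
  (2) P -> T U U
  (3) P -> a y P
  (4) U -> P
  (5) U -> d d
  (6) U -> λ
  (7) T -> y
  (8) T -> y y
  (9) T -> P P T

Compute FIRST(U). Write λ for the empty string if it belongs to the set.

{λ, a, d, y}

FIRST(P) = {λ, a, y}  (via T U U)
FIRST(U) = {λ, a, d, y}  (via P)
FIRST(T) = {a, y}  (via P P T)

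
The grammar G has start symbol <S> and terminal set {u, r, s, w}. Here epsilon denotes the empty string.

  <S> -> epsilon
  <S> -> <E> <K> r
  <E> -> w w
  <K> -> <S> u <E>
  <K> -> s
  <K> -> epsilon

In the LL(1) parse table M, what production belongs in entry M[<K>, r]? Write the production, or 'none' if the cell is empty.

<K> -> epsilon

FIRST(<E>): from <E>->w w we get {w}. So FIRST(<E>) = {w}.
FIRST(<S>): from <S>->epsilon we get {epsilon}; from <S>-><E> <K> r we get {w}. So FIRST(<S>) = {epsilon, w}.
FIRST(<K>): from <K>-><S> u <E> we get {u, w}; from <K>->s we get {s}; from <K>->epsilon we get {epsilon}. So FIRST(<K>) = {epsilon, s, u, w}.
FOLLOW(<S>) includes $ since <S> is the start symbol.
FOLLOW(<K>): in <S>-><E> <K> r, <K> is followed by r with FIRST {r}. Thus FOLLOW(<K>) = {r}.
For <K> -> <S> u <E>: FIRST(<S> u <E>) = {u, w}, so it goes in M[<K>, t] for t ∈ {u, w}.
For <K> -> s: FIRST(s) = {s}, so it goes in M[<K>, t] for t ∈ {s}.
For <K> -> epsilon: FIRST(epsilon) = {epsilon}, so it goes in M[<K>, t] for t ∈ {}; since epsilon ∈ FIRST, also for every t ∈ FOLLOW(<K>) = {r}.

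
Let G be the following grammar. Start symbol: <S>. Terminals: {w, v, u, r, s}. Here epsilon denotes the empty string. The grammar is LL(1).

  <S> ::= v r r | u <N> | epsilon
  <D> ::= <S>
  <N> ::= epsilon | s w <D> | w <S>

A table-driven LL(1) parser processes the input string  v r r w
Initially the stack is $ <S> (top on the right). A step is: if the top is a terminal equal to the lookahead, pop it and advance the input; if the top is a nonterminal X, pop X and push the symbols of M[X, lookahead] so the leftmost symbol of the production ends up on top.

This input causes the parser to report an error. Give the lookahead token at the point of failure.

w

step 1: stack=$ <S>  input=v r r w $  — expand <S> ::= v r r
step 2: stack=$ r r v  input=v r r w $  — match v
step 3: stack=$ r r  input=r r w $  — match r
step 4: stack=$ r  input=r w $  — match r
step 5: stack=$  input=w $  — error: stack empty but input remains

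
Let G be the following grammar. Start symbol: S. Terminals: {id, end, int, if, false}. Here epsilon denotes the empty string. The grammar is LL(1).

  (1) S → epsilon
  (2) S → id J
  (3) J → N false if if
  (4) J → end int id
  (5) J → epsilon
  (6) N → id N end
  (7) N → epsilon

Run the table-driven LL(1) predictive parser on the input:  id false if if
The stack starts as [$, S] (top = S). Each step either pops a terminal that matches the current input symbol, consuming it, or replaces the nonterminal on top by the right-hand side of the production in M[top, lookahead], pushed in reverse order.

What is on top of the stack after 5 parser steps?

if

step 1: stack=$ S  input=id false if if $  — expand S → id J
step 2: stack=$ J id  input=id false if if $  — match id
step 3: stack=$ J  input=false if if $  — expand J → N false if if
step 4: stack=$ if if false N  input=false if if $  — expand N → epsilon
step 5: stack=$ if if false  input=false if if $  — match false
Stack after step 5: $ if if (top = if).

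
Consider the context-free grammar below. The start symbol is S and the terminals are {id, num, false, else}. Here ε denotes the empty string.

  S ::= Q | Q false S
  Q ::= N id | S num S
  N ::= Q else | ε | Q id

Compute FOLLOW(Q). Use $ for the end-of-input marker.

{$, else, false, id, num}

FIRST(S) = {id}  (via Q, Q false S)
FIRST(Q) = {id}  (via N id, S num S)
FIRST(N) = {ε, id}  (via Q else, Q id)
FOLLOW(S) includes $ since S is the start symbol.
FOLLOW(N): in Q::=N id, N is followed by id with FIRST {id}. Thus FOLLOW(N) = {id}.
FOLLOW(S): in S::=Q false S, the suffix after S is empty (adds nothing new); in Q::=S num S (occurrence 1), S is followed by num S with FIRST {num}; in Q::=S num S (occurrence 2), the suffix after S is empty, so FOLLOW(S) ⊇ FOLLOW(Q) = {$, else, false, id, num}. Thus FOLLOW(S) = {$, else, false, id, num}.
FOLLOW(Q): in S::=Q, the suffix after Q is empty, so FOLLOW(Q) ⊇ FOLLOW(S) = {$, else, false, id, num}; in S::=Q false S, Q is followed by false S with FIRST {false}; in N::=Q else, Q is followed by else with FIRST {else}; in N::=Q id, Q is followed by id with FIRST {id}. Thus FOLLOW(Q) = {$, else, false, id, num}.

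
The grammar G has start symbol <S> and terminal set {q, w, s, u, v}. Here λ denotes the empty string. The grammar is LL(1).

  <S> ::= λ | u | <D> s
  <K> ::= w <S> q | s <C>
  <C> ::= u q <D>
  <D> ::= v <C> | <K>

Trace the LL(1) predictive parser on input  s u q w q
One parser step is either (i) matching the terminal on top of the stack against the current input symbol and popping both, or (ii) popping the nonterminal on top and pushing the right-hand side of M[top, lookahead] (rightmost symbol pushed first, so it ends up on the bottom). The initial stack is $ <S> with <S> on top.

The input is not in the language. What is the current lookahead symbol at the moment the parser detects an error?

step 1: stack=$ <S>  input=s u q w q $  — expand <S> ::= <D> s
step 2: stack=$ s <D>  input=s u q w q $  — expand <D> ::= <K>
step 3: stack=$ s <K>  input=s u q w q $  — expand <K> ::= s <C>
step 4: stack=$ s <C> s  input=s u q w q $  — match s
step 5: stack=$ s <C>  input=u q w q $  — expand <C> ::= u q <D>
step 6: stack=$ s <D> q u  input=u q w q $  — match u
step 7: stack=$ s <D> q  input=q w q $  — match q
step 8: stack=$ s <D>  input=w q $  — expand <D> ::= <K>
step 9: stack=$ s <K>  input=w q $  — expand <K> ::= w <S> q
step 10: stack=$ s q <S> w  input=w q $  — match w
step 11: stack=$ s q <S>  input=q $  — expand <S> ::= λ
step 12: stack=$ s q  input=q $  — match q
step 13: stack=$ s  input=$  — error: top is terminal s but lookahead is $

$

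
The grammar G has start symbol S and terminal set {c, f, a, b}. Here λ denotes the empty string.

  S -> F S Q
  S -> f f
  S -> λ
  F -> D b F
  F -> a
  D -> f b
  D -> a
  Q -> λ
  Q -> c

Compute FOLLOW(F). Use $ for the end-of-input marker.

FIRST(D) = {a, f}
FIRST(Q) = {λ, c}
FIRST(F) = {a, f}  (via D b F)
FIRST(S) = {λ, a, f}  (via F S Q)
FOLLOW(S) includes $ since S is the start symbol.
FOLLOW(S): in S->F S Q, S is followed by Q with FIRST {λ, c}; in S->F S Q, the suffix after S is nullable (adds nothing new). Thus FOLLOW(S) = {$, c}.
FOLLOW(F): in S->F S Q, F is followed by S Q with FIRST {λ, a, c, f}; in S->F S Q, the suffix after F is nullable, so FOLLOW(F) ⊇ FOLLOW(S) = {$, c}; in F->D b F, the suffix after F is empty (adds nothing new). Thus FOLLOW(F) = {$, a, c, f}.
FOLLOW(D): in F->D b F, D is followed by b F with FIRST {b}. Thus FOLLOW(D) = {b}.
FOLLOW(Q): in S->F S Q, the suffix after Q is empty, so FOLLOW(Q) ⊇ FOLLOW(S) = {$, c}. Thus FOLLOW(Q) = {$, c}.

{$, a, c, f}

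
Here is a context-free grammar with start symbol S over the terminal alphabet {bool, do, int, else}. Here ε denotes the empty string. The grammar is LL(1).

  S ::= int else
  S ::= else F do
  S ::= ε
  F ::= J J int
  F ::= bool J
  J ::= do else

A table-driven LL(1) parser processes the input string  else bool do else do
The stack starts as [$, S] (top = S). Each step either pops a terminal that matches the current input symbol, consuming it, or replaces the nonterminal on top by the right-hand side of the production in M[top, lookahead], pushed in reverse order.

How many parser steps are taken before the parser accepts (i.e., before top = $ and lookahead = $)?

8

step 1: stack=$ S  input=else bool do else do $  — expand S ::= else F do
step 2: stack=$ do F else  input=else bool do else do $  — match else
step 3: stack=$ do F  input=bool do else do $  — expand F ::= bool J
step 4: stack=$ do J bool  input=bool do else do $  — match bool
step 5: stack=$ do J  input=do else do $  — expand J ::= do else
step 6: stack=$ do else do  input=do else do $  — match do
step 7: stack=$ do else  input=else do $  — match else
step 8: stack=$ do  input=do $  — match do
Accept reached after 8 steps.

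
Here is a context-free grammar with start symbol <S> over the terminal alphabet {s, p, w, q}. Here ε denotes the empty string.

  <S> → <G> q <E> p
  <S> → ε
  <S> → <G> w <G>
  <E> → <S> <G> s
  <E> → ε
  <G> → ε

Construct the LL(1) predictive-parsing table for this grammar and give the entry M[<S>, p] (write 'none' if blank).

FIRST(<G>) = {ε}
FIRST(<S>) = {ε, q, w}  (via <G> q <E> p, <G> w <G>)
FIRST(<E>) = {ε, q, s, w}  (via <S> <G> s)
FOLLOW(<S>) includes $ since <S> is the start symbol.
FOLLOW(<S>): in <E>→<S> <G> s, <S> is followed by <G> s with FIRST {s}. Thus FOLLOW(<S>) = {$, s}.
For <S> → <G> q <E> p: FIRST(<G> q <E> p) = {q}, so it goes in M[<S>, t] for t ∈ {q}.
For <S> → ε: FIRST(ε) = {ε}, so it goes in M[<S>, t] for t ∈ {}; since ε ∈ FIRST, also for every t ∈ FOLLOW(<S>) = {$, s}.
For <S> → <G> w <G>: FIRST(<G> w <G>) = {w}, so it goes in M[<S>, t] for t ∈ {w}.
None of these place a production in M[<S>, p].

none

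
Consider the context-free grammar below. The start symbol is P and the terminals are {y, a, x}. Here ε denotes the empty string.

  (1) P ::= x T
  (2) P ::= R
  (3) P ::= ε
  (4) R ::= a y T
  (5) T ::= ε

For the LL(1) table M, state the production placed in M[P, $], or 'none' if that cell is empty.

P ::= ε

FIRST(R) = {a}
FIRST(T) = {ε}
FIRST(P) = {ε, a, x}  (via R)
FOLLOW(P) includes $ since P is the start symbol.
FOLLOW(P): P appears on no right-hand side. Thus FOLLOW(P) = {$}.
For P ::= x T: FIRST(x T) = {x}, so it goes in M[P, t] for t ∈ {x}.
For P ::= R: FIRST(R) = {a}, so it goes in M[P, t] for t ∈ {a}.
For P ::= ε: FIRST(ε) = {ε}, so it goes in M[P, t] for t ∈ {}; since ε ∈ FIRST, also for every t ∈ FOLLOW(P) = {$}.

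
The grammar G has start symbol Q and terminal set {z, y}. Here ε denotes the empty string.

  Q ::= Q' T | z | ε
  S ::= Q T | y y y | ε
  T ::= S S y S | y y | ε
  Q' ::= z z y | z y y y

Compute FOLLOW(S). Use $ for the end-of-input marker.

{$, y, z}

FIRST(Q') = {z}
FIRST(Q) = {ε, z}  (via Q' T)
FIRST(S) = {ε, y, z}  (via Q T)
FIRST(T) = {ε, y, z}  (via S S y S)
FOLLOW(Q) includes $ since Q is the start symbol.
FOLLOW(Q): in S::=Q T, Q is followed by T with FIRST {ε, y, z}; in S::=Q T, the suffix after Q is nullable, so FOLLOW(Q) ⊇ FOLLOW(S) = {$, y, z}. Thus FOLLOW(Q) = {$, y, z}.
FOLLOW(Q'): in Q::=Q' T, Q' is followed by T with FIRST {ε, y, z}; in Q::=Q' T, the suffix after Q' is nullable, so FOLLOW(Q') ⊇ FOLLOW(Q) = {$, y, z}. Thus FOLLOW(Q') = {$, y, z}.
FOLLOW(S): in T::=S S y S (occurrence 1), S is followed by S y S with FIRST {y, z}; in T::=S S y S (occurrence 2), S is followed by y S with FIRST {y}; in T::=S S y S (occurrence 3), the suffix after S is empty, so FOLLOW(S) ⊇ FOLLOW(T) = {$, y, z}. Thus FOLLOW(S) = {$, y, z}.
FOLLOW(T): in Q::=Q' T, the suffix after T is empty, so FOLLOW(T) ⊇ FOLLOW(Q) = {$, y, z}; in S::=Q T, the suffix after T is empty, so FOLLOW(T) ⊇ FOLLOW(S) = {$, y, z}. Thus FOLLOW(T) = {$, y, z}.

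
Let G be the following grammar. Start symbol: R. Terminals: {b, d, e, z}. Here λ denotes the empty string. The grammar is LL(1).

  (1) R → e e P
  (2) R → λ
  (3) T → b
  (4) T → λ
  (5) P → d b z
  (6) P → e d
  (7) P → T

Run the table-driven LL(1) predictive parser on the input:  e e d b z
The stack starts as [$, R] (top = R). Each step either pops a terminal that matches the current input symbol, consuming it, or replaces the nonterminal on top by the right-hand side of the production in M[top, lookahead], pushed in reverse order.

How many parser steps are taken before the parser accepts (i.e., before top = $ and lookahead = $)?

7

     Stack    Input        Action
  1  $ R      e e d b z $  expand R → e e P
  2  $ P e e  e e d b z $  match e
  3  $ P e    e d b z $    match e
  4  $ P      d b z $      expand P → d b z
  5  $ z b d  d b z $      match d
  6  $ z b    b z $        match b
  7  $ z      z $          match z
Accept reached after 7 steps.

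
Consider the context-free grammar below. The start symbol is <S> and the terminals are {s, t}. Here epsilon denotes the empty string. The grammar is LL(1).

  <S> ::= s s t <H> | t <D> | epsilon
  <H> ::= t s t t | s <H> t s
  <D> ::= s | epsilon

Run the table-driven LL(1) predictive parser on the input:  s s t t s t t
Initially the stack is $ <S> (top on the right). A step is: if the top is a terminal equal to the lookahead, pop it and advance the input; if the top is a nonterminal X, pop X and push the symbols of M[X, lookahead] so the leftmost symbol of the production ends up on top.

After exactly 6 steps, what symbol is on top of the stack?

     Stack        Input            Action
  1  $ <S>        s s t t s t t $  expand <S> ::= s s t <H>
  2  $ <H> t s s  s s t t s t t $  match s
  3  $ <H> t s    s t t s t t $    match s
  4  $ <H> t      t t s t t $      match t
  5  $ <H>        t s t t $        expand <H> ::= t s t t
  6  $ t t s t    t s t t $        match t
Stack after step 6: $ t t s (top = s).

s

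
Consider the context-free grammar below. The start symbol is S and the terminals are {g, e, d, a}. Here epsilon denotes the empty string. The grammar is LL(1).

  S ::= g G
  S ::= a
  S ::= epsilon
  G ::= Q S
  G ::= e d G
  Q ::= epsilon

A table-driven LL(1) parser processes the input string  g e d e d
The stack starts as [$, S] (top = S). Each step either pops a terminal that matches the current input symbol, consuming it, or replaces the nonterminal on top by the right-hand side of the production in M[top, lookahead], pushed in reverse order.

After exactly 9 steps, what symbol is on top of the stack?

Q

step 1: stack=$ S  input=g e d e d $  — expand S ::= g G
step 2: stack=$ G g  input=g e d e d $  — match g
step 3: stack=$ G  input=e d e d $  — expand G ::= e d G
step 4: stack=$ G d e  input=e d e d $  — match e
step 5: stack=$ G d  input=d e d $  — match d
step 6: stack=$ G  input=e d $  — expand G ::= e d G
step 7: stack=$ G d e  input=e d $  — match e
step 8: stack=$ G d  input=d $  — match d
step 9: stack=$ G  input=$  — expand G ::= Q S
Stack after step 9: $ S Q (top = Q).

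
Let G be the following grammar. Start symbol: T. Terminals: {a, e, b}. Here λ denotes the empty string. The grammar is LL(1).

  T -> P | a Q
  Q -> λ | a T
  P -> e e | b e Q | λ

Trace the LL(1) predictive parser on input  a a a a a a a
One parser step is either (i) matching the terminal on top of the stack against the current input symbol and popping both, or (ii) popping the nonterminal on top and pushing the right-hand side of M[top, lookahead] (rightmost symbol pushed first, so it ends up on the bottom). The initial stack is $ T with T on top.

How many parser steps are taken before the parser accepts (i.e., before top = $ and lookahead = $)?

15

      Stack  Input            Action
   1  $ T    a a a a a a a $  expand T -> a Q
   2  $ Q a  a a a a a a a $  match a
   3  $ Q    a a a a a a $    expand Q -> a T
   4  $ T a  a a a a a a $    match a
   5  $ T    a a a a a $      expand T -> a Q
   6  $ Q a  a a a a a $      match a
   7  $ Q    a a a a $        expand Q -> a T
   8  $ T a  a a a a $        match a
   9  $ T    a a a $          expand T -> a Q
  10  $ Q a  a a a $          match a
  11  $ Q    a a $            expand Q -> a T
  12  $ T a  a a $            match a
  13  $ T    a $              expand T -> a Q
  14  $ Q a  a $              match a
  15  $ Q    $                expand Q -> λ
Accept reached after 15 steps.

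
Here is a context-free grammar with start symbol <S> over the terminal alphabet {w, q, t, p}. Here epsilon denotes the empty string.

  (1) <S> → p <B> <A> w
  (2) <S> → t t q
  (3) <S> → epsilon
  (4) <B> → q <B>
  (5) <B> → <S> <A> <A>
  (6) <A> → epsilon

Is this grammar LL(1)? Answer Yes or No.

FIRST(<S>) = {epsilon, p, t}
FIRST(<B>) = {epsilon, p, q, t}
FIRST(<A>) = {epsilon}
FOLLOW(<S>) = {$, w}
FOLLOW(<B>) = {w}
FOLLOW(<A>) = {w}
Each cell of M receives at most one production.

Yes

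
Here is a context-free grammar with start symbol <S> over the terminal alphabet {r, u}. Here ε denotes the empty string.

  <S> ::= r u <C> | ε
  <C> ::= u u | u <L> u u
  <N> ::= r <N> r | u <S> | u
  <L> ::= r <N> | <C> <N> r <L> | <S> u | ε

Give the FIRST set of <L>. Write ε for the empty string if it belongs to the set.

FIRST(<S>) = {ε, r}
FIRST(<C>) = {u}
FIRST(<N>) = {r, u}
FIRST(<L>) = {ε, r, u}  (via <C> <N> r <L>, <S> u)

{ε, r, u}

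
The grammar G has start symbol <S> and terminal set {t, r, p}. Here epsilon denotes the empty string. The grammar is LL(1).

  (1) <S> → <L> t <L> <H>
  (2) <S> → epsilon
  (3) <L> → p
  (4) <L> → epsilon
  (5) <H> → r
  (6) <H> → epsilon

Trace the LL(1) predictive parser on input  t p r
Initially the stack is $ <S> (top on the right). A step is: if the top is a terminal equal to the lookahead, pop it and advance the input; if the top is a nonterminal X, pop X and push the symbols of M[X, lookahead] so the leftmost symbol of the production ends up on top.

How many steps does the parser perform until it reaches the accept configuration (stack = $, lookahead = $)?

7

     Stack            Input    Action
  1  $ <S>            t p r $  expand <S> → <L> t <L> <H>
  2  $ <H> <L> t <L>  t p r $  expand <L> → epsilon
  3  $ <H> <L> t      t p r $  match t
  4  $ <H> <L>        p r $    expand <L> → p
  5  $ <H> p          p r $    match p
  6  $ <H>            r $      expand <H> → r
  7  $ r              r $      match r
Accept reached after 7 steps.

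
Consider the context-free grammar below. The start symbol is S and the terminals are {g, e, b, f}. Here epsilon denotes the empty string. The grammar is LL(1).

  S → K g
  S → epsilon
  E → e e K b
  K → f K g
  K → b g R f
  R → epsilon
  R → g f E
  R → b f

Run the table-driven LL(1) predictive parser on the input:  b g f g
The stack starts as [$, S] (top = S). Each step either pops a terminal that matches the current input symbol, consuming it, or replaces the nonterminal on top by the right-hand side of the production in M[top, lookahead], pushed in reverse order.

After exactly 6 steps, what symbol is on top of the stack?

g

step 1: stack=$ S  input=b g f g $  — expand S → K g
step 2: stack=$ g K  input=b g f g $  — expand K → b g R f
step 3: stack=$ g f R g b  input=b g f g $  — match b
step 4: stack=$ g f R g  input=g f g $  — match g
step 5: stack=$ g f R  input=f g $  — expand R → epsilon
step 6: stack=$ g f  input=f g $  — match f
Stack after step 6: $ g (top = g).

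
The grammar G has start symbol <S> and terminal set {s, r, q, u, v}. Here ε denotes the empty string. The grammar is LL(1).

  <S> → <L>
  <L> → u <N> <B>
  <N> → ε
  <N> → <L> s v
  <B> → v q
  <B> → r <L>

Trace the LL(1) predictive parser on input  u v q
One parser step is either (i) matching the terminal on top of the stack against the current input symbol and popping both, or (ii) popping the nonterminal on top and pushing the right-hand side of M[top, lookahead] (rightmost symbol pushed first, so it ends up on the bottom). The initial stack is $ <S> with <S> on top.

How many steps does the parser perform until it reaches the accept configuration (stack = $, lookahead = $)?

7

     Stack        Input    Action
  1  $ <S>        u v q $  expand <S> → <L>
  2  $ <L>        u v q $  expand <L> → u <N> <B>
  3  $ <B> <N> u  u v q $  match u
  4  $ <B> <N>    v q $    expand <N> → ε
  5  $ <B>        v q $    expand <B> → v q
  6  $ q v        v q $    match v
  7  $ q          q $      match q
Accept reached after 7 steps.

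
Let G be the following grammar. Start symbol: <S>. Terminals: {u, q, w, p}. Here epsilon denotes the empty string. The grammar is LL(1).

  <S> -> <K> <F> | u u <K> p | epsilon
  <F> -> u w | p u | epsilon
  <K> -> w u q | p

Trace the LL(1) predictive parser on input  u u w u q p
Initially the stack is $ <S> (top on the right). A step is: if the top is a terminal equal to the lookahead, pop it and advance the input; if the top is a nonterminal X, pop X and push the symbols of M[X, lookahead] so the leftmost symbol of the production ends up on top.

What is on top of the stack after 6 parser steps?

     Stack        Input          Action
  1  $ <S>        u u w u q p $  expand <S> -> u u <K> p
  2  $ p <K> u u  u u w u q p $  match u
  3  $ p <K> u    u w u q p $    match u
  4  $ p <K>      w u q p $      expand <K> -> w u q
  5  $ p q u w    w u q p $      match w
  6  $ p q u      u q p $        match u
Stack after step 6: $ p q (top = q).

q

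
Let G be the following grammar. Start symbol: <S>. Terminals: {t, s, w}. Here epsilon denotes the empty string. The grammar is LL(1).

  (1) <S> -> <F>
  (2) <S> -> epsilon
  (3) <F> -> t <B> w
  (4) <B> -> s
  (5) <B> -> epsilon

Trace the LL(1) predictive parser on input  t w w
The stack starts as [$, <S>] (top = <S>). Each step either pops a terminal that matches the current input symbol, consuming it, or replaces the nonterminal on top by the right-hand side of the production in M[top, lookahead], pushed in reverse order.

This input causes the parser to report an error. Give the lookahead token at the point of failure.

step 1: stack=$ <S>  input=t w w $  — expand <S> -> <F>
step 2: stack=$ <F>  input=t w w $  — expand <F> -> t <B> w
step 3: stack=$ w <B> t  input=t w w $  — match t
step 4: stack=$ w <B>  input=w w $  — expand <B> -> epsilon
step 5: stack=$ w  input=w w $  — match w
step 6: stack=$  input=w $  — error: stack empty but input remains

w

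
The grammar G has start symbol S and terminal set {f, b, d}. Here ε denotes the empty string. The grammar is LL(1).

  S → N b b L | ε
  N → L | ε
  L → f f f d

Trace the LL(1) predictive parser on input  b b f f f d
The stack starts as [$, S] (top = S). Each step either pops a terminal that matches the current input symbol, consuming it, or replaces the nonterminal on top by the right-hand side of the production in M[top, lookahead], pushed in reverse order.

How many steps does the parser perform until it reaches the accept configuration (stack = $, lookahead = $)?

9

     Stack      Input          Action
  1  $ S        b b f f f d $  expand S → N b b L
  2  $ L b b N  b b f f f d $  expand N → ε
  3  $ L b b    b b f f f d $  match b
  4  $ L b      b f f f d $    match b
  5  $ L        f f f d $      expand L → f f f d
  6  $ d f f f  f f f d $      match f
  7  $ d f f    f f d $        match f
  8  $ d f      f d $          match f
  9  $ d        d $            match d
Accept reached after 9 steps.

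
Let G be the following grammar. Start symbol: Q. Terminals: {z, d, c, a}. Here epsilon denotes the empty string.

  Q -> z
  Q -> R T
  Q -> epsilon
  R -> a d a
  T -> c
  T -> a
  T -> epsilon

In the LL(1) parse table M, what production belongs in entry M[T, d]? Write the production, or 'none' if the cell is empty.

FIRST(R): from R->a d a we get {a}. So FIRST(R) = {a}.
FIRST(T): from T->c we get {c}; from T->a we get {a}; from T->epsilon we get {epsilon}. So FIRST(T) = {epsilon, a, c}.
FIRST(Q): from Q->z we get {z}; from Q->R T we get {a}; from Q->epsilon we get {epsilon}. So FIRST(Q) = {epsilon, a, z}.
FOLLOW(Q) includes $ since Q is the start symbol.
FOLLOW(Q): Q appears on no right-hand side. Thus FOLLOW(Q) = {$}.
FOLLOW(T): in Q->R T, the suffix after T is empty, so FOLLOW(T) ⊇ FOLLOW(Q) = {$}. Thus FOLLOW(T) = {$}.
For T -> c: FIRST(c) = {c}, so it goes in M[T, t] for t ∈ {c}.
For T -> a: FIRST(a) = {a}, so it goes in M[T, t] for t ∈ {a}.
For T -> epsilon: FIRST(epsilon) = {epsilon}, so it goes in M[T, t] for t ∈ {}; since epsilon ∈ FIRST, also for every t ∈ FOLLOW(T) = {$}.
None of these place a production in M[T, d].

none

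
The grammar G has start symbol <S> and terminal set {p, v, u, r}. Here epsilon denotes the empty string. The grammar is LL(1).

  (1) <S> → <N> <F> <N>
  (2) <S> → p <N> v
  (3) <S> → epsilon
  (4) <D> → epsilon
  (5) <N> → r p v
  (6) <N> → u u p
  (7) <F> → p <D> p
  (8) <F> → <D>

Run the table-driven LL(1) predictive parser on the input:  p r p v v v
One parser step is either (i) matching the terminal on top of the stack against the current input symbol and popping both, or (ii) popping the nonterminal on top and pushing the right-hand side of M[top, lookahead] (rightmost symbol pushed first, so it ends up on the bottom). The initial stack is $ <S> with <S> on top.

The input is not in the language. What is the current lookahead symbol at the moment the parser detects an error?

v

     Stack      Input          Action
  1  $ <S>      p r p v v v $  expand <S> → p <N> v
  2  $ v <N> p  p r p v v v $  match p
  3  $ v <N>    r p v v v $    expand <N> → r p v
  4  $ v v p r  r p v v v $    match r
  5  $ v v p    p v v v $      match p
  6  $ v v      v v v $        match v
  7  $ v        v v $          match v
  8  $          v $            error: stack empty but input remains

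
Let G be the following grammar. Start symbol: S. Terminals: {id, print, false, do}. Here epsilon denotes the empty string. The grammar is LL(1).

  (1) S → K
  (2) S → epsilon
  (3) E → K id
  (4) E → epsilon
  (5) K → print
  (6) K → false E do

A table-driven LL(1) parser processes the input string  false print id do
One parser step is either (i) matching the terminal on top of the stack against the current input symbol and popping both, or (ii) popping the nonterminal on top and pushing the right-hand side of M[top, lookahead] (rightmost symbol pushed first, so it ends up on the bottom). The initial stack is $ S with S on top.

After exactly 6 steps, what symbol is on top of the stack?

     Stack          Input                Action
  1  $ S            false print id do $  expand S → K
  2  $ K            false print id do $  expand K → false E do
  3  $ do E false   false print id do $  match false
  4  $ do E         print id do $        expand E → K id
  5  $ do id K      print id do $        expand K → print
  6  $ do id print  print id do $        match print
Stack after step 6: $ do id (top = id).

id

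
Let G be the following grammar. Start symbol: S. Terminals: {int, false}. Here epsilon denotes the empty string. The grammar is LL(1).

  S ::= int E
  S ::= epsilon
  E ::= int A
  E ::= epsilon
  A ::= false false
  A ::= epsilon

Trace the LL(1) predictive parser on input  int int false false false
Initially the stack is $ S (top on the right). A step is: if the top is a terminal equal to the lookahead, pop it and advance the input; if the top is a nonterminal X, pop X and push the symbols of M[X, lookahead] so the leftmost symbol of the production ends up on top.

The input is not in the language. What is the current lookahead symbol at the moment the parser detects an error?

false

step 1: stack=$ S  input=int int false false false $  — expand S ::= int E
step 2: stack=$ E int  input=int int false false false $  — match int
step 3: stack=$ E  input=int false false false $  — expand E ::= int A
step 4: stack=$ A int  input=int false false false $  — match int
step 5: stack=$ A  input=false false false $  — expand A ::= false false
step 6: stack=$ false false  input=false false false $  — match false
step 7: stack=$ false  input=false false $  — match false
step 8: stack=$  input=false $  — error: stack empty but input remains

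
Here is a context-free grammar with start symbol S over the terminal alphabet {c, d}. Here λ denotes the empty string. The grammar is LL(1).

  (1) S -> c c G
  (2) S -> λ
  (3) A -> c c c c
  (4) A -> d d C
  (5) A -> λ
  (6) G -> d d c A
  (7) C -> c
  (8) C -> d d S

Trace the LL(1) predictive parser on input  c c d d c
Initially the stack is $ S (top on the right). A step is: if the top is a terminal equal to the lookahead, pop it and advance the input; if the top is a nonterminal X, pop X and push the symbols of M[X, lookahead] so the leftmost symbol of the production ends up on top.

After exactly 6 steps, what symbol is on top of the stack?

step 1: stack=$ S  input=c c d d c $  — expand S -> c c G
step 2: stack=$ G c c  input=c c d d c $  — match c
step 3: stack=$ G c  input=c d d c $  — match c
step 4: stack=$ G  input=d d c $  — expand G -> d d c A
step 5: stack=$ A c d d  input=d d c $  — match d
step 6: stack=$ A c d  input=d c $  — match d
Stack after step 6: $ A c (top = c).

c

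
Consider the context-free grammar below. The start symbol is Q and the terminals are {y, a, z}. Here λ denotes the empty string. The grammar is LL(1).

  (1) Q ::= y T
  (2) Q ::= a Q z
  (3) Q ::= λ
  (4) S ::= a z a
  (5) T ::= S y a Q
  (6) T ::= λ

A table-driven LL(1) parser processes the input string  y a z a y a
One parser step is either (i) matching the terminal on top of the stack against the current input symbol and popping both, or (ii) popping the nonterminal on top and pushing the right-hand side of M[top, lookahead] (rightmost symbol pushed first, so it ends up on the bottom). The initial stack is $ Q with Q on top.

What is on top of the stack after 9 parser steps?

Q

     Stack          Input          Action
  1  $ Q            y a z a y a $  expand Q ::= y T
  2  $ T y          y a z a y a $  match y
  3  $ T            a z a y a $    expand T ::= S y a Q
  4  $ Q a y S      a z a y a $    expand S ::= a z a
  5  $ Q a y a z a  a z a y a $    match a
  6  $ Q a y a z    z a y a $      match z
  7  $ Q a y a      a y a $        match a
  8  $ Q a y        y a $          match y
  9  $ Q a          a $            match a
Stack after step 9: $ Q (top = Q).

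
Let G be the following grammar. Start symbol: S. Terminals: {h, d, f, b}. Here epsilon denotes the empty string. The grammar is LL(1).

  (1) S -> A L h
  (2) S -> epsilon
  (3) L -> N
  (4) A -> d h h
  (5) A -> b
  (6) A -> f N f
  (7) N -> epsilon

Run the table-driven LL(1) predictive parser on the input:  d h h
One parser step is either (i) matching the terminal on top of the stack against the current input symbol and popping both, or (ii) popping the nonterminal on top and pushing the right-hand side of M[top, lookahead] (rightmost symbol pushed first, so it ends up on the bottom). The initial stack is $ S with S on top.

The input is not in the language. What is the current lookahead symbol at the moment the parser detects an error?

$

     Stack        Input    Action
  1  $ S          d h h $  expand S -> A L h
  2  $ h L A      d h h $  expand A -> d h h
  3  $ h L h h d  d h h $  match d
  4  $ h L h h    h h $    match h
  5  $ h L h      h $      match h
  6  $ h L        $        error: M[L, $] is empty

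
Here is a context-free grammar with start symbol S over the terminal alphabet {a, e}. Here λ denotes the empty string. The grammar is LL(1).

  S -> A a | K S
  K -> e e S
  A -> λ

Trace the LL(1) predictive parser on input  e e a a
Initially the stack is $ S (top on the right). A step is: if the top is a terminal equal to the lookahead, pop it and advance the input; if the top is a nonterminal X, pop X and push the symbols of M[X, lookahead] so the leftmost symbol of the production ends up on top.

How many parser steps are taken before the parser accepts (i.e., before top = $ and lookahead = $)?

10

step 1: stack=$ S  input=e e a a $  — expand S -> K S
step 2: stack=$ S K  input=e e a a $  — expand K -> e e S
step 3: stack=$ S S e e  input=e e a a $  — match e
step 4: stack=$ S S e  input=e a a $  — match e
step 5: stack=$ S S  input=a a $  — expand S -> A a
step 6: stack=$ S a A  input=a a $  — expand A -> λ
step 7: stack=$ S a  input=a a $  — match a
step 8: stack=$ S  input=a $  — expand S -> A a
step 9: stack=$ a A  input=a $  — expand A -> λ
step 10: stack=$ a  input=a $  — match a
Accept reached after 10 steps.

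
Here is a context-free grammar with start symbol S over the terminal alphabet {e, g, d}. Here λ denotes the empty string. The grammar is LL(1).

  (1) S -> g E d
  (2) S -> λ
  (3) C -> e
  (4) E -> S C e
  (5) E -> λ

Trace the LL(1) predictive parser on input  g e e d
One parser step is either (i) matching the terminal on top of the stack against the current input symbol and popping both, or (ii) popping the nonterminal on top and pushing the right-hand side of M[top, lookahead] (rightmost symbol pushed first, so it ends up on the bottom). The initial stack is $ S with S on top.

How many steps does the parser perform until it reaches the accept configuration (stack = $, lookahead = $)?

8

     Stack      Input      Action
  1  $ S        g e e d $  expand S -> g E d
  2  $ d E g    g e e d $  match g
  3  $ d E      e e d $    expand E -> S C e
  4  $ d e C S  e e d $    expand S -> λ
  5  $ d e C    e e d $    expand C -> e
  6  $ d e e    e e d $    match e
  7  $ d e      e d $      match e
  8  $ d        d $        match d
Accept reached after 8 steps.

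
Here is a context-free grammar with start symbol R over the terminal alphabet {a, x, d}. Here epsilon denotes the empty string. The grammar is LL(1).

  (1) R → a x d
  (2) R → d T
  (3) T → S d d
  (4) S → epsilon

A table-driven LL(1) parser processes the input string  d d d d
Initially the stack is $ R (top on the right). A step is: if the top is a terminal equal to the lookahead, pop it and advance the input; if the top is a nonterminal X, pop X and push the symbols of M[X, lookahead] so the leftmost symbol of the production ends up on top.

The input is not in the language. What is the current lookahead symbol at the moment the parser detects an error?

step 1: stack=$ R  input=d d d d $  — expand R → d T
step 2: stack=$ T d  input=d d d d $  — match d
step 3: stack=$ T  input=d d d $  — expand T → S d d
step 4: stack=$ d d S  input=d d d $  — expand S → epsilon
step 5: stack=$ d d  input=d d d $  — match d
step 6: stack=$ d  input=d d $  — match d
step 7: stack=$  input=d $  — error: stack empty but input remains

d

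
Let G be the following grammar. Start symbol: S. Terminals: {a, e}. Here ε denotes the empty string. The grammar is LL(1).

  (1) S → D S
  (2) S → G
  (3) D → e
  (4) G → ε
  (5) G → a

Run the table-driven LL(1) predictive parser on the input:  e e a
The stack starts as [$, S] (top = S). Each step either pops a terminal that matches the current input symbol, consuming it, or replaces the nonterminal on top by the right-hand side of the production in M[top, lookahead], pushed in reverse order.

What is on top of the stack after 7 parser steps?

step 1: stack=$ S  input=e e a $  — expand S → D S
step 2: stack=$ S D  input=e e a $  — expand D → e
step 3: stack=$ S e  input=e e a $  — match e
step 4: stack=$ S  input=e a $  — expand S → D S
step 5: stack=$ S D  input=e a $  — expand D → e
step 6: stack=$ S e  input=e a $  — match e
step 7: stack=$ S  input=a $  — expand S → G
Stack after step 7: $ G (top = G).

G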